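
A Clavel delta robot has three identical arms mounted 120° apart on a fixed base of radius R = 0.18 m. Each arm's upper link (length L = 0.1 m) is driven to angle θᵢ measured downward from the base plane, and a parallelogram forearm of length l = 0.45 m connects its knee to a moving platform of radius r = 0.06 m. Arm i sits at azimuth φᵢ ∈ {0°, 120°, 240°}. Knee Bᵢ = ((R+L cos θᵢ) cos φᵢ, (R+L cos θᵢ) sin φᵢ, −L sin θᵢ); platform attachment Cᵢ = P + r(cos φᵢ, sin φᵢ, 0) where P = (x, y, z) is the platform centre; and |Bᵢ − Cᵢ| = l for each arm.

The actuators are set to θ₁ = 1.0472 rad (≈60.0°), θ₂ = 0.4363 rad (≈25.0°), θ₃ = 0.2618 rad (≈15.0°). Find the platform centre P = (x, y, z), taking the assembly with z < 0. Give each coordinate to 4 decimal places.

(-0.1029, -0.0207, -0.4438)

centre 1 = (0.1700·cos0.0°, 0.1700·sin0.0°, -0.0866) = (0.1700, 0.0000, -0.0866)
centre 2 = (0.2106·cos120.0°, 0.2106·sin120.0°, -0.0423) = (-0.1053, 0.1824, -0.0423)
arm 3 at φ=240.0°: e+L cos θ3 = 0.2166;  centre 3 = (-0.1083, -0.1876, -0.0259)
|centre ₂|²−|centre ₁|² = 0.0098;  |centre ₃|²−|centre ₁|² = 0.0112
[-0.5506 0.3648 0.0887]·P = 0.0098;  [-0.5566 -0.3751 0.1214]·P = 0.0112
Cramer: x(z) = -0.0189+0.1894z;  y(z) = -0.0018+0.0427z
sphere 1 gives Az²+Bz+C=0 with A=1.0377, B=0.1015, C=-0.1593;  B²−4AC=0.6716;  roots -0.4438, 0.3460;  negative root z = -0.4438
x = -0.1029, y = -0.0207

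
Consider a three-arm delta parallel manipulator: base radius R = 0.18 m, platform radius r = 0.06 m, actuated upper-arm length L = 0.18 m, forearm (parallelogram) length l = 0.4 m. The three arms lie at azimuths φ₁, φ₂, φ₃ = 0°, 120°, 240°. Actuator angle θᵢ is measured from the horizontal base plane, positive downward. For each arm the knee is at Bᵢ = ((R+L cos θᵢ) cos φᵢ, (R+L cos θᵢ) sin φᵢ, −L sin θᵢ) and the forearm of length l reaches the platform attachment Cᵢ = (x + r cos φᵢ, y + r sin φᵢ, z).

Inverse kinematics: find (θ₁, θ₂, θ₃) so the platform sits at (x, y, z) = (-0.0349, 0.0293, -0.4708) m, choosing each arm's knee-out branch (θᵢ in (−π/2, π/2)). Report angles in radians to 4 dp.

θ₁ = 1.0472, θ₂ = 0.7858, θ₃ = 0.9600

rotate P by −φ1: (-0.0349, 0.0293, -0.4708)
  A=0.1549, B=-0.4708, C=(l²−L²−A²−y'²−z²)/(2L)=-0.3303
  γ=atan2(-0.4708,0.1549)=-1.2529;  ψ=arccos(-0.6664)=2.3002;  θ1=γ+ψ≈1.0472
rotate P by −φ2: (0.0428, 0.0156, -0.4708)
  A cos θ + B sin θ = C:  0.0772·cos θ + -0.4708·sin θ = -0.2785
  γ=atan2(-0.4708,0.0772)=-1.4083;  ψ=arccos(-0.5837)=2.1941;  θ2=γ+ψ≈0.7858
rotate P by −φ3: (-0.0079, -0.0449, -0.4708)
  A=0.1279, B=-0.4708, C=(l²−L²−A²−y'²−z²)/(2L)=-0.3123
  γ=atan2(-0.4708,0.1279)=-1.3055;  ψ=arccos(-0.6401)=2.2655;  θ3=γ+ψ≈0.9600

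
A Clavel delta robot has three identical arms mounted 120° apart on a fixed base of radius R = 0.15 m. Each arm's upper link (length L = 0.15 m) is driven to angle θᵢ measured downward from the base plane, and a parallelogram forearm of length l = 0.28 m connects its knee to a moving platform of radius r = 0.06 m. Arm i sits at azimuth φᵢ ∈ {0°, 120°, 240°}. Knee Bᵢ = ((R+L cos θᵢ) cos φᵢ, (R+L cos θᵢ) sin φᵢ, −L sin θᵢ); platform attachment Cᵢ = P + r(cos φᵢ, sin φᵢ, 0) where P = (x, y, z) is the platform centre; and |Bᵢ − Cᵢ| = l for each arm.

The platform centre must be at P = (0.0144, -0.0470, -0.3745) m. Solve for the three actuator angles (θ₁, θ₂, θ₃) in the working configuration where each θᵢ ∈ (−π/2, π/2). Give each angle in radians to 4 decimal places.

θ₁ = 1.1350, θ₂ = 1.3968, θ₃ = 1.0474

φ1=0.0° → target in arm frame (0.0144, -0.0470)
  A cos θ + B sin θ = C:  0.0756·cos θ + -0.3745·sin θ = -0.3076
  √(A²+B²)=0.3821;  θ1 = -1.3716+2.5066 ≈ 1.1350
arm 2 (φ=120.0°): x'=-0.0479, y'=0.0110
  A=0.1379, B=-0.3745, C=(l²−L²−A²−y'²−z²)/(2L)=-0.3450
  γ=atan2(-0.3745,0.1379)=-1.2180;  ψ=arccos(-0.8644)=2.6147;  θ2=γ+ψ≈1.3968
φ3=240.0° → target in arm frame (0.0335, 0.0360)
  A cos θ + B sin θ = C:  0.0565·cos θ + -0.3745·sin θ = -0.2961
  √(A²+B²)=0.3787;  θ3 = -1.4211+2.4684 ≈ 1.0474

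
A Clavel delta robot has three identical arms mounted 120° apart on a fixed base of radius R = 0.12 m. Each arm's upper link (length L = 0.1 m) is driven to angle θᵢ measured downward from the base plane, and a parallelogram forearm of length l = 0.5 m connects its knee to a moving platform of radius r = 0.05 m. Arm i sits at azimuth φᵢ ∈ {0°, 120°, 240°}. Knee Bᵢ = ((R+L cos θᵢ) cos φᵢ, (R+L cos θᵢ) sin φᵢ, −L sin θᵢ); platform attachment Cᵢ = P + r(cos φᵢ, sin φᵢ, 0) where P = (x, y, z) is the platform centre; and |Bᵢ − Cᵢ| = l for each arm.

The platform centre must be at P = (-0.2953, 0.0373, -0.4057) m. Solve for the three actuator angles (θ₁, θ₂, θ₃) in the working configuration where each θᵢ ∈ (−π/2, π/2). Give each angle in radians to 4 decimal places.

φ1=0.0° → target in arm frame (-0.2953, 0.0373)
  A=0.3653, B=-0.4057, C=(l²−L²−A²−y'²−z²)/(2L)=-0.2971
  √(A²+B²)=0.5459;  θ1 = -0.8377+2.1463 ≈ 1.3086
arm 2 (φ=120.0°): x'=0.1800, y'=0.2371
  A=-0.1100, B=-0.4057, C=(l²−L²−A²−y'²−z²)/(2L)=0.0355
  γ=atan2(-0.4057,-0.1100)=-1.8355;  ψ=arccos(0.0845)=1.4861;  θ2=γ+ψ≈-0.3493
φ3=240.0° → target in arm frame (0.1153, -0.2744)
  e−x'=-0.0453;  (l²−L²−(e−x')²−y'²−z²)/2L = -0.0097
  γ=atan2(-0.4057,-0.0453)=-1.6821;  ψ=arccos(-0.0237)=1.5945;  θ3=γ+ψ≈-0.0876

θ₁ = 1.3086, θ₂ = -0.3493, θ₃ = -0.0876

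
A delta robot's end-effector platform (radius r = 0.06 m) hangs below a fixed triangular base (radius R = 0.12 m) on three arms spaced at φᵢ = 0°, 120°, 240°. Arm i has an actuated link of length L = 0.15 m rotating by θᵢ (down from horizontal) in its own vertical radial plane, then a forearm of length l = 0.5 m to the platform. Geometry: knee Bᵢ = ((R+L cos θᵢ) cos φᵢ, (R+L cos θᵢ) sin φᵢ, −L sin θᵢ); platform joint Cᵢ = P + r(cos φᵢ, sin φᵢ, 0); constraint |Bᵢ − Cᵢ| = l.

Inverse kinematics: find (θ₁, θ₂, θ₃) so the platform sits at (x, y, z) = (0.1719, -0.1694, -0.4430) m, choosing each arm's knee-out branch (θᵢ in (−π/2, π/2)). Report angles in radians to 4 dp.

θ₁ = -0.1746, θ₂ = 0.9600, θ₃ = 0.1746

rotate P by −φ1: (0.1719, -0.1694, -0.4430)
  e−x'=-0.1119;  (l²−L²−(e−x')²−y'²−z²)/2L = -0.0332
  √(A²+B²)=0.4569;  θ1 = -1.8182+1.6436 ≈ -0.1746
φ2=120.0° → target in arm frame (-0.2327, -0.0642)
  e−x'=0.2927;  (l²−L²−(e−x')²−y'²−z²)/2L = -0.1950
  θ2 = atan2(B,A) + arccos(C/0.5309) = 0.9600
arm 3 (φ=240.0°): x'=0.0608, y'=0.2336
  e−x'=-0.0008;  (l²−L²−(e−x')²−y'²−z²)/2L = -0.0777
  θ3 = atan2(B,A) + arccos(C/0.4430) = 0.1746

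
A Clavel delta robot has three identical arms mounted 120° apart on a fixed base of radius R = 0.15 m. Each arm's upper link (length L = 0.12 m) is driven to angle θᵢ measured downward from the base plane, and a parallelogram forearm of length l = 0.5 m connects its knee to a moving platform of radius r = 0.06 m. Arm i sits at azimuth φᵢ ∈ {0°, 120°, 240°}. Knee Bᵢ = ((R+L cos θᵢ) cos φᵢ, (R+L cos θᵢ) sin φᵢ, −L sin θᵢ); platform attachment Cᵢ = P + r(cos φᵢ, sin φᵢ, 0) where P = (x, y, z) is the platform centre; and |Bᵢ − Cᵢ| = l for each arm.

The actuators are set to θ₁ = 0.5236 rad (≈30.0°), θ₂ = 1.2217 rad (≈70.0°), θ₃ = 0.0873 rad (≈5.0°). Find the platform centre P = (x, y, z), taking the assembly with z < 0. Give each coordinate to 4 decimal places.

(0.0346, -0.1986, -0.4903)

arm 1 at φ=0.0°: ρ1 = 0.1939;  S1 = (0.1939, 0.0000, -0.0600)
S2 = (0.1310·cos120.0°, 0.1310·sin120.0°, -0.1128) = (-0.0655, 0.1135, -0.1128)
S3 = (0.2095·cos240.0°, 0.2095·sin240.0°, -0.0105) = (-0.1048, -0.1815, -0.0105)
subtract pairs → two planes through P
[-0.5189 0.2270 -0.1055]·P = -0.0113;  [-0.5974 -0.3629 0.0991]·P = 0.0028
Cramer: x(z) = 0.0107-0.0488z;  y(z) = -0.0254+0.3533z
sphere 1 gives Az²+Bz+C=0 with A=1.1272, B=0.1200, C=-0.2122;  B²−4AC=0.9711;  roots -0.4903, 0.3839;  negative root z = -0.4903
x = 0.0346, y = -0.1986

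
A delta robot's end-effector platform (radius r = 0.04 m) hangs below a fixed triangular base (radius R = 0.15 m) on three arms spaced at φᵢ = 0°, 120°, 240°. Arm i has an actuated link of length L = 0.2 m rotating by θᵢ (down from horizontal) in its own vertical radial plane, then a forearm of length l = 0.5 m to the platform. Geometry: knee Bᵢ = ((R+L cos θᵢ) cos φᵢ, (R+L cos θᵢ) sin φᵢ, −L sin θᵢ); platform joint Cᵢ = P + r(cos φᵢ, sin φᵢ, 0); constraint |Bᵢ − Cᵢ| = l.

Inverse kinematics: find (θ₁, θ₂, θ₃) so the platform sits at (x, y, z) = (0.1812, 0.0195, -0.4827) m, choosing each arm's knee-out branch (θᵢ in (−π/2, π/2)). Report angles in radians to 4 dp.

θ₁ = -0.0002, θ₂ = 0.7852, θ₃ = 0.8725

arm 1 (φ=0.0°): x'=0.1812, y'=0.0195
  e−x'=-0.0712;  (l²−L²−(e−x')²−y'²−z²)/2L = -0.0711
  √(A²+B²)=0.4879;  θ1 = -1.7172+1.7171 ≈ -0.0002
rotate P by −φ2: (-0.0737, -0.1667, -0.4827)
  e−x'=0.1837;  (l²−L²−(e−x')²−y'²−z²)/2L = -0.2113
  θ2 = atan2(B,A) + arccos(C/0.5165) = 0.7852
φ3=240.0° → target in arm frame (-0.1075, 0.1472)
  A=0.2175, B=-0.4827, C=(l²−L²−A²−y'²−z²)/(2L)=-0.2299
  √(A²+B²)=0.5294;  θ3 = -1.1475+2.0200 ≈ 0.8725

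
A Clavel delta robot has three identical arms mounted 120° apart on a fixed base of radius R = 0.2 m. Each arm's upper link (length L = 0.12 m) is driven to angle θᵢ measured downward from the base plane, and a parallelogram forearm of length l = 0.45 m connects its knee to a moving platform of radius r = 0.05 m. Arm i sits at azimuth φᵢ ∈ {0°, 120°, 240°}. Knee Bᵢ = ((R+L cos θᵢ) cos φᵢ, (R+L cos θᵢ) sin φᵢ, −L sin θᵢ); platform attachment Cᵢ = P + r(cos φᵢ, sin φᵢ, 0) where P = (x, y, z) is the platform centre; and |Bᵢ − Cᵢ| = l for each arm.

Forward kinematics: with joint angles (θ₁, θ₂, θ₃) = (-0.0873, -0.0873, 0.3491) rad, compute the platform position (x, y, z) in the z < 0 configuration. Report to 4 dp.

arm 1 at φ=0.0°: (R−r)+L cos θ1 = 0.2695;  S1 = (0.2695, 0.0000, 0.0105)
φ2=120.0°: virtual centre (-0.1348, 0.2334, 0.0105), radius l
φ3=240.0°: virtual centre (-0.1314, -0.2276, -0.0410), radius l
eliminate P² terms by subtracting sphere 1 from 2 and 3
[-0.8086 0.4669 0.0000]·P = 0.0000;  [-0.8018 -0.4551 -0.1030]·P = -0.0020
Cramer: x(z) = 0.0013-0.0648z;  y(z) = 0.0022-0.1122z
into |P−S₁|² = l²: 1.0168z² + 0.0133z + -0.1304 = 0;  Δ = 0.5306;  z = -0.3648 or 0.3516 → z<0 root = -0.3648
x = 0.0249, y = 0.0431

(0.0249, 0.0431, -0.3648)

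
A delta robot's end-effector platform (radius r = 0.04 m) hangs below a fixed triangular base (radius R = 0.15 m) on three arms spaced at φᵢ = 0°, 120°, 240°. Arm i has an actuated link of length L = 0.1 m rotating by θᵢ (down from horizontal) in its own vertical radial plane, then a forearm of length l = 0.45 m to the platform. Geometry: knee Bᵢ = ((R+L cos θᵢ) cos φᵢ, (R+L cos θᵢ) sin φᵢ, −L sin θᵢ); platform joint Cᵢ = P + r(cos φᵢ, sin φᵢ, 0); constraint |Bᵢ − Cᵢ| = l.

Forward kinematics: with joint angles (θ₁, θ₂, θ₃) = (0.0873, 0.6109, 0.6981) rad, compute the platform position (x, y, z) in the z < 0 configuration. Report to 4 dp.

centre 1 = (0.2096·cos0.0°, 0.2096·sin0.0°, -0.0087) = (0.2096, 0.0000, -0.0087)
φ2=120.0°: virtual centre (-0.0960, 0.1662, -0.0574), radius l
φ3=240.0°: virtual centre (-0.0933, -0.1616, -0.0643), radius l
eliminate P² terms by subtracting sphere 1 from 2 and 3
[-0.6112 0.3324 -0.0973]·P = -0.0039;  [-0.6058 -0.3232 -0.1111]·P = -0.0051
Cramer: x(z) = 0.0074-0.1714z;  y(z) = 0.0018-0.0225z
into |P−centre ₁|² = l²: 1.0299z² + 0.0867z + -0.1615 = 0;  Δ = 0.6729;  z = -0.4403 or 0.3562 → z<0 root = -0.4403
x = 0.0829, y = 0.0117

(0.0829, 0.0117, -0.4403)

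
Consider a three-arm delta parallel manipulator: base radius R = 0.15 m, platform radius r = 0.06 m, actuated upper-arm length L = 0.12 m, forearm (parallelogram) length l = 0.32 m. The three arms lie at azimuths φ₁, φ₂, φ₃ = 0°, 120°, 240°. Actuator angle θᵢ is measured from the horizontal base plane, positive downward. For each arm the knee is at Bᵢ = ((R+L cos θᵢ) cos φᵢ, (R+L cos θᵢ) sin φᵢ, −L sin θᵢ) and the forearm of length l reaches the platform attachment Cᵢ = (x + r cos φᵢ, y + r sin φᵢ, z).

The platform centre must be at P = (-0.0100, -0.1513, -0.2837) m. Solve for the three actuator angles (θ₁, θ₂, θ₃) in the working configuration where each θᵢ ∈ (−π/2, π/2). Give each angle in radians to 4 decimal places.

θ₁ = 0.6981, θ₂ = 1.2219, θ₃ = -0.1740

rotate P by −φ1: (-0.0100, -0.1513, -0.2837)
  A=0.1000, B=-0.2837, C=(l²−L²−A²−y'²−z²)/(2L)=-0.1057
  θ1 = atan2(B,A) + arccos(C/0.3008) = 0.6981
rotate P by −φ2: (-0.1260, 0.0843, -0.2837)
  A=0.2160, B=-0.2837, C=(l²−L²−A²−y'²−z²)/(2L)=-0.1928
  γ=atan2(-0.2837,0.2160)=-0.9200;  ψ=arccos(-0.5406)=2.1419;  θ2=γ+ψ≈1.2219
φ3=240.0° → target in arm frame (0.1360, 0.0670)
  A=-0.0460, B=-0.2837, C=(l²−L²−A²−y'²−z²)/(2L)=0.0038
  √(A²+B²)=0.2874;  θ3 = -1.7316+1.5576 ≈ -0.1740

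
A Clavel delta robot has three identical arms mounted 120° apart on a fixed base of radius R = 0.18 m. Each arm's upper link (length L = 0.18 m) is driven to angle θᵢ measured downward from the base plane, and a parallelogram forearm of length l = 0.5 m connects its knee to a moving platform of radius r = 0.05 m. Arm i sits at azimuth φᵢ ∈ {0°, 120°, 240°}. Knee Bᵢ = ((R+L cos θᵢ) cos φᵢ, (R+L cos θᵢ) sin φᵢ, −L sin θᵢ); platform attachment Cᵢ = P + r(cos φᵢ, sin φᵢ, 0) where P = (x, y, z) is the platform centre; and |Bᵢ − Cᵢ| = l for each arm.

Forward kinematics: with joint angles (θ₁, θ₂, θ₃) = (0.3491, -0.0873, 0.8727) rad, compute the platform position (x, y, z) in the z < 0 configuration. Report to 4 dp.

(0.0160, 0.1594, -0.4416)

φ1=0.0°: virtual centre (0.2991, 0.0000, -0.0616), radius l
φ2=120.0°: virtual centre (-0.1547, 0.2679, 0.0157), radius l
centre 3 = (0.2457·cos240.0°, 0.2457·sin240.0°, -0.1379) = (-0.1228, -0.2128, -0.1379)
eliminate P² terms by subtracting sphere 1 from 2 and 3
linear system: -0.9076x+0.5357y = 0.0026−0.1545z; -0.8440x+-0.4256y = -0.0139−-0.1526z
det = 0.8384;  x = 0.0075+-0.0191z,  y = 0.0177+-0.3208z
into |P−centre ₁|² = l²: 1.1033z² + 0.1229z + -0.1609 = 0;  Δ = 0.7250;  z = -0.4416 or 0.3302 → z<0 root = -0.4416
x = 0.0160, y = 0.1594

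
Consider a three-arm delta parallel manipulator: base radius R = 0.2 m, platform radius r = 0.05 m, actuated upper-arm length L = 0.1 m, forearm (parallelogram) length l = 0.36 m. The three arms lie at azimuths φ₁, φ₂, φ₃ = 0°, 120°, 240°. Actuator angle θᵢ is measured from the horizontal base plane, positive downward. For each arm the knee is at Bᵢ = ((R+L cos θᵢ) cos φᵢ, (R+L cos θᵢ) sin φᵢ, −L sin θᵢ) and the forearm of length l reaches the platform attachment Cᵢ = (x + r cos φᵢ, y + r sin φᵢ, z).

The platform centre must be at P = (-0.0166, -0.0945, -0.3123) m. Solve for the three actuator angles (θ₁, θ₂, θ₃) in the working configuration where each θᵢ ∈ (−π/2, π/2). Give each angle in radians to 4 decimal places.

θ₁ = 0.6980, θ₂ = 1.0466, θ₃ = -0.0878

φ1=0.0° → target in arm frame (-0.0166, -0.0945)
  e−x'=0.1666;  (l²−L²−(e−x')²−y'²−z²)/2L = -0.0731
  √(A²+B²)=0.3540;  θ1 = -1.0807+1.7788 ≈ 0.6980
arm 2 (φ=120.0°): x'=-0.0735, y'=0.0616
  A=0.2235, B=-0.3123, C=(l²−L²−A²−y'²−z²)/(2L)=-0.1585
  √(A²+B²)=0.3841;  θ2 = -0.9496+1.9962 ≈ 1.0466
rotate P by −φ3: (0.0901, 0.0329, -0.3123)
  A=0.0599, B=-0.3123, C=(l²−L²−A²−y'²−z²)/(2L)=0.0870
  γ=atan2(-0.3123,0.0599)=-1.3814;  ψ=arccos(0.2737)=1.2936;  θ3=γ+ψ≈-0.0878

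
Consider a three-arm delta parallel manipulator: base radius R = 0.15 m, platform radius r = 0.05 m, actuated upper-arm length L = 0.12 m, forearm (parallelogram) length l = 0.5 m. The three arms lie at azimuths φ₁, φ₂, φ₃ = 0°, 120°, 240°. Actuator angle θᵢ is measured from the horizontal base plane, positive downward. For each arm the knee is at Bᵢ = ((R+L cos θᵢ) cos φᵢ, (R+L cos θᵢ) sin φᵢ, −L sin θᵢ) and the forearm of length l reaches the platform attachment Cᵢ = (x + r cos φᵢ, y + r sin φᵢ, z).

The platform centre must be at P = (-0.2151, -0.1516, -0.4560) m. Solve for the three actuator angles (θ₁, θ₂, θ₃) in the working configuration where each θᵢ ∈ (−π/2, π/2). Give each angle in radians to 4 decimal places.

θ₁ = 1.3958, θ₂ = 0.7849, θ₃ = -0.2622

φ1=0.0° → target in arm frame (-0.2151, -0.1516)
  A=0.3151, B=-0.4560, C=(l²−L²−A²−y'²−z²)/(2L)=-0.3942
  θ1 = atan2(B,A) + arccos(C/0.5543) = 1.3958
φ2=120.0° → target in arm frame (-0.0237, 0.2621)
  A=0.1237, B=-0.4560, C=(l²−L²−A²−y'²−z²)/(2L)=-0.2347
  θ2 = atan2(B,A) + arccos(C/0.4725) = 0.7849
rotate P by −φ3: (0.2388, -0.1105, -0.4560)
  e−x'=-0.1388;  (l²−L²−(e−x')²−y'²−z²)/2L = -0.0159
  θ3 = atan2(B,A) + arccos(C/0.4767) = -0.2622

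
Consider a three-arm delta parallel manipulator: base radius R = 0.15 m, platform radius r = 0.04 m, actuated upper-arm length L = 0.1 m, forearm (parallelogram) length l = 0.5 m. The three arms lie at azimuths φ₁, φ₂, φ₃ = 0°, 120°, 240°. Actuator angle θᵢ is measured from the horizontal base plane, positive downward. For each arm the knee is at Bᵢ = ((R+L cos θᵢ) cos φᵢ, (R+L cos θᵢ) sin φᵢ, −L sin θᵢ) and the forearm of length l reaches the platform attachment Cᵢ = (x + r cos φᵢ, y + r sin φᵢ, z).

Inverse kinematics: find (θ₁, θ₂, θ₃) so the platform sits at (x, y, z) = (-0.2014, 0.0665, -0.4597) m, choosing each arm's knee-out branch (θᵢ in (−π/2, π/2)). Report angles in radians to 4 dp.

φ1=0.0° → target in arm frame (-0.2014, 0.0665)
  A cos θ + B sin θ = C:  0.3114·cos θ + -0.4597·sin θ = -0.3636
  γ=atan2(-0.4597,0.3114)=-0.9754;  ψ=arccos(-0.6548)=2.2847;  θ1=γ+ψ≈1.3093
arm 2 (φ=120.0°): x'=0.1583, y'=0.1412
  e−x'=-0.0483;  (l²−L²−(e−x')²−y'²−z²)/2L = 0.0321
  √(A²+B²)=0.4622;  θ2 = -1.6755+1.5013 ≈ -0.1741
φ3=240.0° → target in arm frame (0.0431, -0.2077)
  A cos θ + B sin θ = C:  0.0669·cos θ + -0.4597·sin θ = -0.0946
  γ=atan2(-0.4597,0.0669)=-1.4263;  ψ=arccos(-0.2037)=1.7759;  θ3=γ+ψ≈0.3496

θ₁ = 1.3093, θ₂ = -0.1741, θ₃ = 0.3496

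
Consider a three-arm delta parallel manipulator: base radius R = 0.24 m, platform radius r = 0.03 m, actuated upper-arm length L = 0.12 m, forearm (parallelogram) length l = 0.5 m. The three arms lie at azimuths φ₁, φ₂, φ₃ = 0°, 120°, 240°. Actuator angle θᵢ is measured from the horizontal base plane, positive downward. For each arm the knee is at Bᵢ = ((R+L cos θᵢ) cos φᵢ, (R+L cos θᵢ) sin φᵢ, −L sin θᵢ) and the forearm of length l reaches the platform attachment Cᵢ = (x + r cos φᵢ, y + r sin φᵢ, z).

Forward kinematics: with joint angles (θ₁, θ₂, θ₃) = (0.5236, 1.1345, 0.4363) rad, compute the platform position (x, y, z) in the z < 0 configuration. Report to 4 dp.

φ1=0.0°: virtual centre (0.3139, 0.0000, -0.0600), radius l
arm 2 at φ=120.0°: (R−r)+L cos θ2 = 0.2607;  S2 = (-0.1304, 0.2258, -0.1088)
S3 = (0.3188·cos240.0°, 0.3188·sin240.0°, -0.0507) = (-0.1594, -0.2761, -0.0507)
eliminate P² terms by subtracting sphere 1 from 2 and 3
[-0.8886 0.4516 -0.0975]·P = -0.0223;  [-0.9466 -0.5521 0.0186]·P = 0.0020
Cramer: x(z) = 0.0124-0.0495z;  y(z) = -0.0250+0.1185z
sphere 1 gives Az²+Bz+C=0 with A=1.0165, B=0.1439, C=-0.1549;  B²−4AC=0.6505;  roots -0.4675, 0.3259;  negative root z = -0.4675
x = 0.0356, y = -0.0804

(0.0356, -0.0804, -0.4675)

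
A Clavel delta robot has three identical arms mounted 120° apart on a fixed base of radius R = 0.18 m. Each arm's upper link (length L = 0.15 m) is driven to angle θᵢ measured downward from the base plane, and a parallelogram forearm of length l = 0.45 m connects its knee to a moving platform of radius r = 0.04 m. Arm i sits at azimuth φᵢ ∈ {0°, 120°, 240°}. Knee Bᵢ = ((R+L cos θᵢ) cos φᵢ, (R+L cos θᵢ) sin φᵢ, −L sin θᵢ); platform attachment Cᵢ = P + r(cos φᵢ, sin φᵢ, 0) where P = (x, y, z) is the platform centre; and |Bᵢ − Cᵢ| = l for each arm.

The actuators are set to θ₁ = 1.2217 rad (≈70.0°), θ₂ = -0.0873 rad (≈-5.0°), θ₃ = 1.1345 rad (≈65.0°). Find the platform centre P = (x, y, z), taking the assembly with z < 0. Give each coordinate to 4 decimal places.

(-0.1130, 0.1662, -0.4278)

φ1=0.0°: virtual centre (0.1913, 0.0000, -0.1410), radius l
arm 2 at φ=120.0°: ρ2 = 0.2894;  O2 = (-0.1447, 0.2507, 0.0131)
O3 = (0.2034·cos240.0°, 0.2034·sin240.0°, -0.1359) = (-0.1017, -0.1761, -0.1359)
eliminate P² terms by subtracting sphere 1 from 2 and 3
linear system: -0.6720x+0.5013y = 0.0275−0.3081z; -0.5860x+-0.3523y = 0.0034−0.0100z
Cramer: x(z) = -0.0214+0.2140z;  y(z) = 0.0261-0.3276z
sphere 1 gives Az²+Bz+C=0 with A=1.1531, B=0.1738, C=-0.1367;  B²−4AC=0.6607;  roots -0.4278, 0.2771;  negative root z = -0.4278
x = -0.1130, y = 0.1662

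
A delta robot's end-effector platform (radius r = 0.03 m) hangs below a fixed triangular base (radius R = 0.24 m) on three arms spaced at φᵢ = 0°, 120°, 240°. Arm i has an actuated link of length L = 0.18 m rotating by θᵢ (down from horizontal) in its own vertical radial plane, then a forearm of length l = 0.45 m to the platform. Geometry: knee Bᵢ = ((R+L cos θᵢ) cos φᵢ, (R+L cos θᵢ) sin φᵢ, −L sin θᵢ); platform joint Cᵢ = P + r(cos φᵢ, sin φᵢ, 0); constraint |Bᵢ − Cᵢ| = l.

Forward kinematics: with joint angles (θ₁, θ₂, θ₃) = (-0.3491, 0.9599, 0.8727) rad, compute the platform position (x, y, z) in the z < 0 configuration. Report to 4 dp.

arm 1 at φ=0.0°: e+L cos θ1 = 0.3791;  centre 1 = (0.3791, 0.0000, 0.0616)
centre 2 = (0.3132·cos120.0°, 0.3132·sin120.0°, -0.1474) = (-0.1566, 0.2713, -0.1474)
arm 3 at φ=240.0°: e+L cos θ3 = 0.3257;  centre 3 = (-0.1628, -0.2821, -0.1379)
subtract pairs → two planes through P
plane₁₂: -1.0715x+0.5426y+-0.4180z = -0.0277
det = 1.1926;  x = 0.0233+-0.3792z,  y = -0.0050+0.0215z
sphere 1 gives Az²+Bz+C=0 with A=1.1443, B=0.1465, C=-0.0721;  B²−4AC=0.3513;  roots -0.3230, 0.1950;  negative root z = -0.3230
x = 0.1458, y = -0.0119

(0.1458, -0.0119, -0.3230)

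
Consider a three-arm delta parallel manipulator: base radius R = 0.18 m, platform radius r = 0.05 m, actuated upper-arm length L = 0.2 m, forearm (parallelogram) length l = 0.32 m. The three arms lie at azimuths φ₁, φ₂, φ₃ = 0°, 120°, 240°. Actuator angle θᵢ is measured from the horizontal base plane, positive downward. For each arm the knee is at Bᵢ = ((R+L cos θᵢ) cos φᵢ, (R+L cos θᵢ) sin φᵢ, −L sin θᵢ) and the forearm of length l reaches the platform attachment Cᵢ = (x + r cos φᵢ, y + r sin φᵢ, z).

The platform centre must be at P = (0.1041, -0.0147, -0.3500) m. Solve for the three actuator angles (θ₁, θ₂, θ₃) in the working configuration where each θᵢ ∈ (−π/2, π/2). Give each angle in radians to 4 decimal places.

θ₁ = 0.5233, θ₂ = 1.2216, θ₃ = 1.1346

φ1=0.0° → target in arm frame (0.1041, -0.0147)
  A cos θ + B sin θ = C:  0.0259·cos θ + -0.3500·sin θ = -0.1525
  θ1 = atan2(B,A) + arccos(C/0.3510) = 0.5233
φ2=120.0° → target in arm frame (-0.0648, -0.0828)
  e−x'=0.1948;  (l²−L²−(e−x')²−y'²−z²)/2L = -0.2622
  √(A²+B²)=0.4005;  θ2 = -1.0630+2.2846 ≈ 1.2216
arm 3 (φ=240.0°): x'=-0.0393, y'=0.0975
  A cos θ + B sin θ = C:  0.1693·cos θ + -0.3500·sin θ = -0.2457
  θ3 = atan2(B,A) + arccos(C/0.3888) = 1.1346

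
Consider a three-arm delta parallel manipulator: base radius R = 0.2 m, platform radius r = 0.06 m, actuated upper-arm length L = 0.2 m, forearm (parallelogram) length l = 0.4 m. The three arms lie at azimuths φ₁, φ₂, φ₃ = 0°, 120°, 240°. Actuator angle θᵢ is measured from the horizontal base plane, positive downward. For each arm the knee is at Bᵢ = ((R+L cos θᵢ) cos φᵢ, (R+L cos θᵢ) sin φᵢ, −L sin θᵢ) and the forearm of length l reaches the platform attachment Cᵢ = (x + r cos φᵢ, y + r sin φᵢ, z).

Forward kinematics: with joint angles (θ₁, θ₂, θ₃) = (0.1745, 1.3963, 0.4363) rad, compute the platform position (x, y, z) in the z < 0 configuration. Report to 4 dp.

(0.1259, -0.1572, -0.3360)

O1 = (0.3370·cos0.0°, 0.3370·sin0.0°, -0.0347) = (0.3370, 0.0000, -0.0347)
arm 2 at φ=120.0°: (R−r)+L cos θ2 = 0.1747;  O2 = (-0.0874, 0.1513, -0.1970)
φ3=240.0°: virtual centre (-0.1606, -0.2782, -0.0845), radius l
|O₂|²−|O₁|² = -0.0454;  |O₃|²−|O₁|² = -0.0044
plane₁₂: -0.8486x+0.3026y+-0.3245z = -0.0454
Cramer: x(z) = 0.0344-0.2724z;  y(z) = -0.0536+0.3083z
into |P−O₁|² = l²: 1.1692z² + 0.2012z + -0.0644 = 0;  Δ = 0.3416;  z = -0.3360 or 0.1639 → z<0 root = -0.3360
x = 0.1259, y = -0.1572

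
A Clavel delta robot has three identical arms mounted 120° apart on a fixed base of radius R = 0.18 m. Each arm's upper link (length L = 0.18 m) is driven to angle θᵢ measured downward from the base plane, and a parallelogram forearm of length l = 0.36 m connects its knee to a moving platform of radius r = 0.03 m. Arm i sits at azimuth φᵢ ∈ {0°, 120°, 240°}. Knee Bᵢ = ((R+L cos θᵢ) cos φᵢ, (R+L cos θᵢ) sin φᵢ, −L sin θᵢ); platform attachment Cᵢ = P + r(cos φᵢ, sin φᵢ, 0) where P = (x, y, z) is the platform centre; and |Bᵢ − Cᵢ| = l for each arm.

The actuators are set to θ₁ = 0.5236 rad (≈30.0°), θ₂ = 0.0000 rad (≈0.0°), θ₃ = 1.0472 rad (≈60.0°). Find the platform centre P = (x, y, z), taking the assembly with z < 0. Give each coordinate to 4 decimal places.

(0.0096, 0.1109, -0.2618)

φ1=0.0°: virtual centre (0.3059, 0.0000, -0.0900), radius l
arm 2 at φ=120.0°: e+L cos θ2 = 0.3300;  centre 2 = (-0.1650, 0.2858, 0.0000)
arm 3 at φ=240.0°: e+L cos θ3 = 0.2400;  centre 3 = (-0.1200, -0.2078, -0.1559)
eliminate P² terms by subtracting sphere 1 from 2 and 3
linear system: -0.9418x+0.5716y = 0.0072−0.1800z; -0.8518x+-0.4157y = -0.0198−-0.1318z
det = 0.8783;  x = 0.0094+-0.0006z,  y = 0.0282+-0.3158z
quadratic in z: (1.0998)z²+(0.1625)z+(-0.0328)=0, √Δ=0.4133 → z ∈ {-0.2618, 0.1140}; z = -0.2618 (taking z<0)
x = 0.0096, y = 0.1109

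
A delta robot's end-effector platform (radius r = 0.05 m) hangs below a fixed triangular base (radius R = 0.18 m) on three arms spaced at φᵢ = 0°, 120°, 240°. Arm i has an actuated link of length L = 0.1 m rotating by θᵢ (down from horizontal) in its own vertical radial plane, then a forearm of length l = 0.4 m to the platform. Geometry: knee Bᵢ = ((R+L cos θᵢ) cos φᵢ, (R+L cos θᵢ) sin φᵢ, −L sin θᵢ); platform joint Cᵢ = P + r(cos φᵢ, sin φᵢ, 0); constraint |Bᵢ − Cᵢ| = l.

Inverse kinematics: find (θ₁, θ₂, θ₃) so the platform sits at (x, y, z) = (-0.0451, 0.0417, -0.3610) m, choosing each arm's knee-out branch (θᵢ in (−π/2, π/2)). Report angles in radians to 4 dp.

arm 1 (φ=0.0°): x'=-0.0451, y'=0.0417
  e−x'=0.1751;  (l²−L²−(e−x')²−y'²−z²)/2L = -0.0636
  √(A²+B²)=0.4012;  θ1 = -1.1192+1.7300 ≈ 0.6108
φ2=120.0° → target in arm frame (0.0587, 0.0182)
  A=0.0713, B=-0.3610, C=(l²−L²−A²−y'²−z²)/(2L)=0.0713
  θ2 = atan2(B,A) + arccos(C/0.3680) = 0.0001
φ3=240.0° → target in arm frame (-0.0136, -0.0599)
  A=0.1436, B=-0.3610, C=(l²−L²−A²−y'²−z²)/(2L)=-0.0226
  γ=atan2(-0.3610,0.1436)=-1.1923;  ψ=arccos(-0.0582)=1.6290;  θ3=γ+ψ≈0.4367

θ₁ = 0.6108, θ₂ = 0.0001, θ₃ = 0.4367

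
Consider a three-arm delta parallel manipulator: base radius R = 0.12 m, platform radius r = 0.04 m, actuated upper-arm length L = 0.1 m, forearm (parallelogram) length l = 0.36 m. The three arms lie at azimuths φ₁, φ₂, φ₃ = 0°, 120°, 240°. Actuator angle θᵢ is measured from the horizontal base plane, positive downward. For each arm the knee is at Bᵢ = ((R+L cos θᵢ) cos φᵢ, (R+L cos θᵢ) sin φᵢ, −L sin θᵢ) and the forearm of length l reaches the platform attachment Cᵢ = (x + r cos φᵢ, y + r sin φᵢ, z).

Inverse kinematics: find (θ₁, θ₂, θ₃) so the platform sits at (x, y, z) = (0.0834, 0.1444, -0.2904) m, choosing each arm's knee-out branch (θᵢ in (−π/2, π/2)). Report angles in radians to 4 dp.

θ₁ = -0.2623, θ₂ = -0.2620, θ₃ = 1.0471

φ1=0.0° → target in arm frame (0.0834, 0.1444)
  A cos θ + B sin θ = C:  -0.0034·cos θ + -0.2904·sin θ = 0.0720
  √(A²+B²)=0.2904;  θ1 = -1.5825+1.3202 ≈ -0.2623
rotate P by −φ2: (0.0834, -0.1444, -0.2904)
  e−x'=-0.0034;  (l²−L²−(e−x')²−y'²−z²)/2L = 0.0720
  γ=atan2(-0.2904,-0.0034)=-1.5823;  ψ=arccos(0.2479)=1.3203;  θ2=γ+ψ≈-0.2620
arm 3 (φ=240.0°): x'=-0.1668, y'=0.0000
  A cos θ + B sin θ = C:  0.2468·cos θ + -0.2904·sin θ = -0.1281
  γ=atan2(-0.2904,0.2468)=-0.8665;  ψ=arccos(-0.3361)=1.9136;  θ3=γ+ψ≈1.0471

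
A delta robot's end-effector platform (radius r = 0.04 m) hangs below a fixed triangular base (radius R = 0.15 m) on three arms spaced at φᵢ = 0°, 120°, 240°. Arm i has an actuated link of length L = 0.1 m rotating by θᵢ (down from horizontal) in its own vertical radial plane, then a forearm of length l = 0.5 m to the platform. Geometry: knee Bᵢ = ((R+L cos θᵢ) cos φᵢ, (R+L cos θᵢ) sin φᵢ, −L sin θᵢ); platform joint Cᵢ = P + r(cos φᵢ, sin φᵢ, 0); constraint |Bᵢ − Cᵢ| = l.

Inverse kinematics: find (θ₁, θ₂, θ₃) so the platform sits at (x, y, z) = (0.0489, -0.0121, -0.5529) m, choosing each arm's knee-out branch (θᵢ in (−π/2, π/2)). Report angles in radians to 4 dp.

rotate P by −φ1: (0.0489, -0.0121, -0.5529)
  A cos θ + B sin θ = C:  0.0611·cos θ + -0.5529·sin θ = -0.3479
  √(A²+B²)=0.5563;  θ1 = -1.4607+2.2464 ≈ 0.7857
φ2=120.0° → target in arm frame (-0.0349, -0.0363)
  e−x'=0.1449;  (l²−L²−(e−x')²−y'²−z²)/2L = -0.4401
  √(A²+B²)=0.5716;  θ2 = -1.3144+2.4496 ≈ 1.1352
φ3=240.0° → target in arm frame (-0.0140, 0.0484)
  e−x'=0.1240;  (l²−L²−(e−x')²−y'²−z²)/2L = -0.4170
  θ3 = atan2(B,A) + arccos(C/0.5666) = 1.0477

θ₁ = 0.7857, θ₂ = 1.1352, θ₃ = 1.0477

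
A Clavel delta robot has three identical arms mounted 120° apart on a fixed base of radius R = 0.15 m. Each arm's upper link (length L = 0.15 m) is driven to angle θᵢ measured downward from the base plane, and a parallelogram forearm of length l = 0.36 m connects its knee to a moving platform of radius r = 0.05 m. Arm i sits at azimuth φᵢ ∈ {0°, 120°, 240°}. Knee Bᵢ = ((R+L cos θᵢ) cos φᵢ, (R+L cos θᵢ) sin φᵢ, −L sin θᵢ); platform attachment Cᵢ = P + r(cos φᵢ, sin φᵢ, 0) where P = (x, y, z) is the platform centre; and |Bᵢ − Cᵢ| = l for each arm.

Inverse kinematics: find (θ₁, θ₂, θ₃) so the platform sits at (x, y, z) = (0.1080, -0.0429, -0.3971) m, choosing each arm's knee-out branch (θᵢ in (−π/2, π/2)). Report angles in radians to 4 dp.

θ₁ = 0.4361, θ₂ = 1.2216, θ₃ = 0.9598

φ1=0.0° → target in arm frame (0.1080, -0.0429)
  e−x'=-0.0080;  (l²−L²−(e−x')²−y'²−z²)/2L = -0.1750
  θ1 = atan2(B,A) + arccos(C/0.3972) = 0.4361
arm 2 (φ=120.0°): x'=-0.0912, y'=-0.0721
  A cos θ + B sin θ = C:  0.1912·cos θ + -0.3971·sin θ = -0.3077
  θ2 = atan2(B,A) + arccos(C/0.4407) = 1.2216
rotate P by −φ3: (-0.0168, 0.1150, -0.3971)
  A cos θ + B sin θ = C:  0.1168·cos θ + -0.3971·sin θ = -0.2582
  θ3 = atan2(B,A) + arccos(C/0.4139) = 0.9598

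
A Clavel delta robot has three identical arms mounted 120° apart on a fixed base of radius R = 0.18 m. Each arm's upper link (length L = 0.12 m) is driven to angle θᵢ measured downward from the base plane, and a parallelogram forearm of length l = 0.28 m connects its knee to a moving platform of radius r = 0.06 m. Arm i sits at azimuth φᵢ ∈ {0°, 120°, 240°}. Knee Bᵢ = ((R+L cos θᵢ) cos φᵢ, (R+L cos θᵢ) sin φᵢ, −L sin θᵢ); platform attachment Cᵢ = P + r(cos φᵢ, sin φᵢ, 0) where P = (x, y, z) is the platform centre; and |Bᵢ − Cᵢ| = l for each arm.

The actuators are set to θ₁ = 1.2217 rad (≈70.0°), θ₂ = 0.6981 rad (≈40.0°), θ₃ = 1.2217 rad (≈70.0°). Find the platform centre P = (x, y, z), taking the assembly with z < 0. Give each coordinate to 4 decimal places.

arm 1 at φ=0.0°: (R−r)+L cos θ1 = 0.1610;  S1 = (0.1610, 0.0000, -0.1128)
arm 2 at φ=120.0°: (R−r)+L cos θ2 = 0.2119;  S2 = (-0.1060, 0.1835, -0.0771)
φ3=240.0°: virtual centre (-0.0805, -0.1395, -0.1128), radius l
eliminate P² terms by subtracting sphere 1 from 2 and 3
plane₁₂: -0.5340x+0.3671y+0.0713z = 0.0122
Cramer: x(z) = -0.0104+0.0609z;  y(z) = 0.0181-0.1055z
sphere 1 gives Az²+Bz+C=0 with A=1.0148, B=0.2008, C=-0.0360;  B²−4AC=0.1863;  roots -0.3116, 0.1137;  negative root z = -0.3116
x = -0.0294, y = 0.0510

(-0.0294, 0.0510, -0.3116)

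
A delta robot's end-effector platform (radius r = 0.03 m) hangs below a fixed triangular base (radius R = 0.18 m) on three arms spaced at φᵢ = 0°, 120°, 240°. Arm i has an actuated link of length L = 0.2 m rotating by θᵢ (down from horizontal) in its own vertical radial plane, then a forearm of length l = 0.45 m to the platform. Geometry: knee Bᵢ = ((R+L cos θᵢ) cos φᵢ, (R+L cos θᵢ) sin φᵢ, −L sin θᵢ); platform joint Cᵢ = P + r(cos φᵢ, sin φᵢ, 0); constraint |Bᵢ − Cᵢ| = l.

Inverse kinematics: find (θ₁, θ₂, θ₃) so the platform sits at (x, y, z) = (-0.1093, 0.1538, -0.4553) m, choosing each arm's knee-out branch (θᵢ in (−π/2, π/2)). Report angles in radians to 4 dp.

θ₁ = 1.2219, θ₂ = 0.1746, θ₃ = 1.1347

rotate P by −φ1: (-0.1093, 0.1538, -0.4553)
  A cos θ + B sin θ = C:  0.2593·cos θ + -0.4553·sin θ = -0.3392
  √(A²+B²)=0.5240;  θ1 = -1.0531+2.2750 ≈ 1.2219
φ2=120.0° → target in arm frame (0.1878, 0.0178)
  A=-0.0378, B=-0.4553, C=(l²−L²−A²−y'²−z²)/(2L)=-0.1164
  √(A²+B²)=0.4569;  θ2 = -1.6537+1.8283 ≈ 0.1746
arm 3 (φ=240.0°): x'=-0.0785, y'=-0.1716
  A=0.2285, B=-0.4553, C=(l²−L²−A²−y'²−z²)/(2L)=-0.3162
  γ=atan2(-0.4553,0.2285)=-1.1056;  ψ=arccos(-0.6206)=2.2403;  θ3=γ+ψ≈1.1347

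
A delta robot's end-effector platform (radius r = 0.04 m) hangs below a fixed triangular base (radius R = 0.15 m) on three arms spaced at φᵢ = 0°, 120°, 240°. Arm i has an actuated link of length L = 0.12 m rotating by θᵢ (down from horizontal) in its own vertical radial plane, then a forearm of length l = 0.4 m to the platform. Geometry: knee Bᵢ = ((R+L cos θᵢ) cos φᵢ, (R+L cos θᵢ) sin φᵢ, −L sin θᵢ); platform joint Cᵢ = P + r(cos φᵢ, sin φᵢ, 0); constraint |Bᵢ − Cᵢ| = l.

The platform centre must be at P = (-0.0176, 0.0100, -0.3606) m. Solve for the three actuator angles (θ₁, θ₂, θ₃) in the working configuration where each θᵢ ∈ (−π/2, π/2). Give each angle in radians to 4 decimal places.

arm 1 (φ=0.0°): x'=-0.0176, y'=0.0100
  e−x'=0.1276;  (l²−L²−(e−x')²−y'²−z²)/2L = -0.0034
  √(A²+B²)=0.3825;  θ1 = -1.2307+1.5797 ≈ 0.3490
arm 2 (φ=120.0°): x'=0.0175, y'=0.0102
  A cos θ + B sin θ = C:  0.0925·cos θ + -0.3606·sin θ = 0.0287
  γ=atan2(-0.3606,0.0925)=-1.3196;  ψ=arccos(0.0772)=1.4935;  θ2=γ+ψ≈0.1739
rotate P by −φ3: (0.0001, -0.0202, -0.3606)
  A=0.1099, B=-0.3606, C=(l²−L²−A²−y'²−z²)/(2L)=0.0129
  γ=atan2(-0.3606,0.1099)=-1.2751;  ψ=arccos(0.0341)=1.5367;  θ3=γ+ψ≈0.2616

θ₁ = 0.3490, θ₂ = 0.1739, θ₃ = 0.2616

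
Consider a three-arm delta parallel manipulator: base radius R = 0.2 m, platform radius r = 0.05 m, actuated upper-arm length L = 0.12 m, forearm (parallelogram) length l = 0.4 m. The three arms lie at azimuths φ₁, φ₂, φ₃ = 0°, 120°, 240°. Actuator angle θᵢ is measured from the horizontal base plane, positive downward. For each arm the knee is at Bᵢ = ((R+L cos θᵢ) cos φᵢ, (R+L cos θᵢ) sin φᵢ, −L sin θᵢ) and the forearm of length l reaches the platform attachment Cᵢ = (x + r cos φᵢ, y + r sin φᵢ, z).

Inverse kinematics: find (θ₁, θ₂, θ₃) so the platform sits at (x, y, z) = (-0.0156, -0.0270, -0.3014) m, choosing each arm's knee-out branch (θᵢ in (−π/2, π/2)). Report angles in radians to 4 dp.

arm 1 (φ=0.0°): x'=-0.0156, y'=-0.0270
  e−x'=0.1656;  (l²−L²−(e−x')²−y'²−z²)/2L = 0.1109
  θ1 = atan2(B,A) + arccos(C/0.3439) = 0.1742
arm 2 (φ=120.0°): x'=-0.0156, y'=0.0270
  A cos θ + B sin θ = C:  0.1656·cos θ + -0.3014·sin θ = 0.1109
  γ=atan2(-0.3014,0.1656)=-1.0684;  ψ=arccos(0.3224)=1.2425;  θ2=γ+ψ≈0.1741
arm 3 (φ=240.0°): x'=0.0312, y'=0.0000
  A cos θ + B sin θ = C:  0.1188·cos θ + -0.3014·sin θ = 0.1693
  √(A²+B²)=0.3240;  θ3 = -1.1953+1.0208 ≈ -0.1745

θ₁ = 0.1742, θ₂ = 0.1741, θ₃ = -0.1745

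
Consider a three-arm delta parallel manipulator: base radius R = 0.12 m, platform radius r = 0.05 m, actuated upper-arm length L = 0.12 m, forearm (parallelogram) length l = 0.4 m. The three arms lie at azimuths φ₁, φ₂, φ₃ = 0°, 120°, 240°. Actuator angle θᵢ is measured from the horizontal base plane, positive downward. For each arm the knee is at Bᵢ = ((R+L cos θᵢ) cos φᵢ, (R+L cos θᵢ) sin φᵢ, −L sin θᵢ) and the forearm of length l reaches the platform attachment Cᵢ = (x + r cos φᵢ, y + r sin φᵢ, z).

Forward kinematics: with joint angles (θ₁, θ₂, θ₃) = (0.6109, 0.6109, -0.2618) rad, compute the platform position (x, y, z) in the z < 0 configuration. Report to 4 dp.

arm 1 at φ=0.0°: ρ1 = 0.1683;  O1 = (0.1683, 0.0000, -0.0688)
φ2=120.0°: virtual centre (-0.0841, 0.1457, -0.0688), radius l
arm 3 at φ=240.0°: ρ3 = 0.1859;  O3 = (-0.0930, -0.1610, 0.0311)
|O₂|²−|O₁|² = 0.0000;  |O₃|²−|O₁|² = 0.0025
plane₁₂: -0.5049x+0.2915y+0.0000z = 0.0000
det = 0.3149;  x = -0.0023+0.1849z,  y = -0.0040+0.3203z
sphere 1 gives Az²+Bz+C=0 with A=1.1368, B=0.0720, C=-0.1261;  B²−4AC=0.5788;  roots -0.3663, 0.3029;  negative root z = -0.3663
x = -0.0700, y = -0.1213

(-0.0700, -0.1213, -0.3663)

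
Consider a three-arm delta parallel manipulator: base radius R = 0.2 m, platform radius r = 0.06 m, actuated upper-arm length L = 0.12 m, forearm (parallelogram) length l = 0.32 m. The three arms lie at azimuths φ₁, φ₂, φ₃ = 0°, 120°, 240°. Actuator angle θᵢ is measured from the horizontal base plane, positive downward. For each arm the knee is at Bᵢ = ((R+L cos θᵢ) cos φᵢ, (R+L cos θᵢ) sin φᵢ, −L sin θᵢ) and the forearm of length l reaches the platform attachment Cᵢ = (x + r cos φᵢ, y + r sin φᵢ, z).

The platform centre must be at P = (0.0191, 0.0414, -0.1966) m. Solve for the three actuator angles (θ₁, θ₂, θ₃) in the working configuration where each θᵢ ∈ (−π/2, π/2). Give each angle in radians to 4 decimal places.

θ₁ = -0.0873, θ₂ = -0.1738, θ₃ = 0.5234

rotate P by −φ1: (0.0191, 0.0414, -0.1966)
  e−x'=0.1209;  (l²−L²−(e−x')²−y'²−z²)/2L = 0.1376
  √(A²+B²)=0.2308;  θ1 = -1.0195+0.9322 ≈ -0.0873
arm 2 (φ=120.0°): x'=0.0263, y'=-0.0372
  e−x'=0.1137;  (l²−L²−(e−x')²−y'²−z²)/2L = 0.1460
  √(A²+B²)=0.2271;  θ2 = -1.0465+0.8727 ≈ -0.1738
arm 3 (φ=240.0°): x'=-0.0454, y'=-0.0042
  A=0.1854, B=-0.1966, C=(l²−L²−A²−y'²−z²)/(2L)=0.0623
  √(A²+B²)=0.2702;  θ3 = -0.8147+1.3381 ≈ 0.5234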